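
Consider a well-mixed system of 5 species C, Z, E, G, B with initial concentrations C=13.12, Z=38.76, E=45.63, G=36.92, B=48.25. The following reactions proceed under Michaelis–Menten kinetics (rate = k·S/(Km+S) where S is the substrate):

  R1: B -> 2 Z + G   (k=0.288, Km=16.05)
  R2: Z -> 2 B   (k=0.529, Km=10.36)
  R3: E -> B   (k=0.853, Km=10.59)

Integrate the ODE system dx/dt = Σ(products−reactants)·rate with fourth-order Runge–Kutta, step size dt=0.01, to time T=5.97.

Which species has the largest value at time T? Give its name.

RK4 with dt=0.01: 597 steps to T=5.97. Trajectory (selected grid times):
t=0.00: C=13.12 Z=38.76 E=45.63 G=36.92 B=48.25
t=0.66: C=13.12 Z=38.77 E=45.17 G=37.06 B=49.11
t=1.33: C=13.12 Z=38.78 E=44.71 G=37.21 B=49.99
t=1.99: C=13.12 Z=38.80 E=44.26 G=37.35 B=50.85
t=2.65: C=13.12 Z=38.81 E=43.80 G=37.50 B=51.71
t=3.32: C=13.12 Z=38.82 E=43.34 G=37.65 B=52.58
t=3.98: C=13.12 Z=38.84 E=42.89 G=37.79 B=53.44
t=4.64: C=13.12 Z=38.86 E=42.44 G=37.94 B=54.30
t=5.31: C=13.12 Z=38.88 E=41.98 G=38.09 B=55.16
t=5.97: C=13.12 Z=38.90 E=41.53 G=38.23 B=56.02
At T=5.97: C=13.12 Z=38.90 E=41.53 G=38.23 B=56.02; the largest is B.

Dominant species at T: B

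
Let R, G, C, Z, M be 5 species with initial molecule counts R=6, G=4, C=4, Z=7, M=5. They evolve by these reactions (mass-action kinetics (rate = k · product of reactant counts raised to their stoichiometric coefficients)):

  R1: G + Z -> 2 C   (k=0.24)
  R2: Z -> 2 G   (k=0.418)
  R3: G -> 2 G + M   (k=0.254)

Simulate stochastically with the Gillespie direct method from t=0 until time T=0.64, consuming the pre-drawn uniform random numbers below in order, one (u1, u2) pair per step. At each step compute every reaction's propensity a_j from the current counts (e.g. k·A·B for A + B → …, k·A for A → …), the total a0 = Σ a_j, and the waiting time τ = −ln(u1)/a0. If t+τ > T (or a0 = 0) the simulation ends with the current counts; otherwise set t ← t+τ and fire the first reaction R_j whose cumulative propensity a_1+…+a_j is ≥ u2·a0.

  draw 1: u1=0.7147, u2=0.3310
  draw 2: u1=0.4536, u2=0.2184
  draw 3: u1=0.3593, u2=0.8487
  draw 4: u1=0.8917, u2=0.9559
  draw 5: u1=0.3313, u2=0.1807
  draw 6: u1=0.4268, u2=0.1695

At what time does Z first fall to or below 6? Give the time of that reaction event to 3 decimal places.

t=0.000: R=6 G=4 C=4 Z=7 M=5
Draw 1: a1=6.720, a2=2.926, a3=1.016, a0=10.662; τ=−ln(0.7147)/10.662=0.032 → t=0.032; u2·a0=0.3310·10.662=3.529 ≤ a1=6.720 → R1 fires; R=6 G=3 C=6 Z=6 M=5
Draw 2: a1=4.320, a2=2.508, a3=0.762, a0=7.590; τ=−ln(0.4536)/7.590=0.104 → t=0.136; u2·a0=0.2184·7.590=1.658 ≤ a1=4.320 → R1 fires; R=6 G=2 C=8 Z=5 M=5
Draw 3: a1=2.400, a2=2.090, a3=0.508, a0=4.998; τ=−ln(0.3593)/4.998=0.205 → t=0.340; u2·a0=0.8487·4.998=4.242; a1=2.400 < 4.242 ≤ a1+a2=4.490 → R2 fires; R=6 G=4 C=8 Z=4 M=5
Draw 4: a1=3.840, a2=1.672, a3=1.016, a0=6.528; τ=−ln(0.8917)/6.528=0.018 → t=0.358; u2·a0=0.9559·6.528=6.240; a1+a2=5.512 < 6.240 ≤ a1+…+a3=6.528 → R3 fires; R=6 G=5 C=8 Z=4 M=6
Draw 5: a1=4.800, a2=1.672, a3=1.270, a0=7.742; τ=−ln(0.3313)/7.742=0.143 → t=0.501; u2·a0=0.1807·7.742=1.399 ≤ a1=4.800 → R1 fires; R=6 G=4 C=10 Z=3 M=6
Draw 6: a1=2.880, a2=1.254, a3=1.016, a0=5.150; τ=−ln(0.4268)/5.150=0.165 → t=0.666 > T=0.64: stop.
Z first becomes ≤ 6 when it reaches 6 at the event at t=0.032.

Threshold first reached at t = 0.032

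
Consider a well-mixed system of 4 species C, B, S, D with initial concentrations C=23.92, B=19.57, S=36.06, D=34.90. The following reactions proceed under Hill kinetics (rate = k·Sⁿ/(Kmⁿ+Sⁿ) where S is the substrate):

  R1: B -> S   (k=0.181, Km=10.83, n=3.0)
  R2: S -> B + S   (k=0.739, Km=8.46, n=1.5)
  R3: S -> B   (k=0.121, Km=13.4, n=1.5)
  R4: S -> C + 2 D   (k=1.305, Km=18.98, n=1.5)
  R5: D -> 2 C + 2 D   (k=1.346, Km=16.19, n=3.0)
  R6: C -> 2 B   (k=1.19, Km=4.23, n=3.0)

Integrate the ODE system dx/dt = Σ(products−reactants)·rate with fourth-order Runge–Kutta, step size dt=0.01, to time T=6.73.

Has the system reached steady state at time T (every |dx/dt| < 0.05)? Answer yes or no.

RK4 with dt=0.01: 673 steps to T=6.73. Trajectory (selected grid times):
t=0.00: C=23.92 B=19.57 S=36.06 D=34.90
t=0.75: C=25.59 B=21.80 S=35.40 D=37.24
t=1.50: C=27.28 B=24.02 S=34.75 D=39.58
t=2.24: C=28.96 B=26.21 S=34.12 D=41.88
t=2.99: C=30.68 B=28.43 S=33.48 D=44.22
t=3.74: C=32.40 B=30.64 S=32.86 D=46.55
t=4.49: C=34.13 B=32.86 S=32.24 D=48.88
t=5.23: C=35.84 B=35.04 S=31.63 D=51.17
t=5.98: C=37.57 B=37.24 S=31.03 D=53.48
t=6.73: C=39.31 B=39.45 S=30.43 D=55.78
Rates at T: R1=0.1773, R2=0.6445, R3=0.0936, R4=0.8744, R5=1.3139, R6=1.1885
dx/dt at T (Σ net stoichiometry × rate): C=+2.3136, B=+2.9379, S=-0.7907, D=+3.0626
Largest |dx/dt| is |+3.0626| (D) ≥ 0.05 → not steady.

Steady state at T: no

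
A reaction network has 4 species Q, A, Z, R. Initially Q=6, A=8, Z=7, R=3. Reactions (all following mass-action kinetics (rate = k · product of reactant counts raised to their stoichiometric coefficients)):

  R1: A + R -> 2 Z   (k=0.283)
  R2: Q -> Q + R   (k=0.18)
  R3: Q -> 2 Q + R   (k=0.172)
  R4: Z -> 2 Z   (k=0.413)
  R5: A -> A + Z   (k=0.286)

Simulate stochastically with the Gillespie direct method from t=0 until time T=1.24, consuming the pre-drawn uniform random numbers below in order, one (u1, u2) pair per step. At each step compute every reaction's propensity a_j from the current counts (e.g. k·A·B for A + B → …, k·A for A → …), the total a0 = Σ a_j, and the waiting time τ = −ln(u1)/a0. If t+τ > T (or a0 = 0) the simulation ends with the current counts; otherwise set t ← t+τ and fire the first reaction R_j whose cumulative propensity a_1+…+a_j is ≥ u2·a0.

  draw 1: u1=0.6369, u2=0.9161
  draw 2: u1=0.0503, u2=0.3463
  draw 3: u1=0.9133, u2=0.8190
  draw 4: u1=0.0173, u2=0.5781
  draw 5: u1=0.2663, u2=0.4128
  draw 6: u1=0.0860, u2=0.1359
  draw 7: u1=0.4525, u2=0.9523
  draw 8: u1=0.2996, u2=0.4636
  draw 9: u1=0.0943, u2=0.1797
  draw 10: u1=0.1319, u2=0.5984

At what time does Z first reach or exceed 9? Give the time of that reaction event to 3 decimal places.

t=0.000: Q=6 A=8 Z=7 R=3
Draw 1: a1=6.792, a2=1.080, a3=1.032, a4=2.891, a5=2.288, a0=14.083; τ=−ln(0.6369)/14.083=0.032 → t=0.032; u2·a0=0.9161·14.083=12.901; a1+…+a4=11.795 < 12.901 ≤ a1+…+a5=14.083 → R5 fires; Q=6 A=8 Z=8 R=3
Draw 2: a1=6.792, a2=1.080, a3=1.032, a4=3.304, a5=2.288, a0=14.496; τ=−ln(0.0503)/14.496=0.206 → t=0.238; u2·a0=0.3463·14.496=5.020 ≤ a1=6.792 → R1 fires; Q=6 A=7 Z=10 R=2
Draw 3: a1=3.962, a2=1.080, a3=1.032, a4=4.130, a5=2.002, a0=12.206; τ=−ln(0.9133)/12.206=0.007 → t=0.246; u2·a0=0.8190·12.206=9.997; a1+…+a3=6.074 < 9.997 ≤ a1+…+a4=10.204 → R4 fires; Q=6 A=7 Z=11 R=2
Draw 4: a1=3.962, a2=1.080, a3=1.032, a4=4.543, a5=2.002, a0=12.619; τ=−ln(0.0173)/12.619=0.322 → t=0.567; u2·a0=0.5781·12.619=7.295; a1+…+a3=6.074 < 7.295 ≤ a1+…+a4=10.617 → R4 fires; Q=6 A=7 Z=12 R=2
Draw 5: a1=3.962, a2=1.080, a3=1.032, a4=4.956, a5=2.002, a0=13.032; τ=−ln(0.2663)/13.032=0.102 → t=0.669; u2·a0=0.4128·13.032=5.380; a1+a2=5.042 < 5.380 ≤ a1+…+a3=6.074 → R3 fires; Q=7 A=7 Z=12 R=3
Draw 6: a1=5.943, a2=1.260, a3=1.204, a4=4.956, a5=2.002, a0=15.365; τ=−ln(0.0860)/15.365=0.160 → t=0.828; u2·a0=0.1359·15.365=2.088 ≤ a1=5.943 → R1 fires; Q=7 A=6 Z=14 R=2
Draw 7: a1=3.396, a2=1.260, a3=1.204, a4=5.782, a5=1.716, a0=13.358; τ=−ln(0.4525)/13.358=0.059 → t=0.888; u2·a0=0.9523·13.358=12.721; a1+…+a4=11.642 < 12.721 ≤ a1+…+a5=13.358 → R5 fires; Q=7 A=6 Z=15 R=2
Draw 8: a1=3.396, a2=1.260, a3=1.204, a4=6.195, a5=1.716, a0=13.771; τ=−ln(0.2996)/13.771=0.088 → t=0.975; u2·a0=0.4636·13.771=6.384; a1+…+a3=5.860 < 6.384 ≤ a1+…+a4=12.055 → R4 fires; Q=7 A=6 Z=16 R=2
Draw 9: a1=3.396, a2=1.260, a3=1.204, a4=6.608, a5=1.716, a0=14.184; τ=−ln(0.0943)/14.184=0.166 → t=1.142; u2·a0=0.1797·14.184=2.549 ≤ a1=3.396 → R1 fires; Q=7 A=5 Z=18 R=1
Draw 10: a1=1.415, a2=1.260, a3=1.204, a4=7.434, a5=1.430, a0=12.743; τ=−ln(0.1319)/12.743=0.159 → t=1.301 > T=1.24: stop.
Z first becomes ≥ 9 when it reaches 10 at the event at t=0.238.

Threshold first reached at t = 0.238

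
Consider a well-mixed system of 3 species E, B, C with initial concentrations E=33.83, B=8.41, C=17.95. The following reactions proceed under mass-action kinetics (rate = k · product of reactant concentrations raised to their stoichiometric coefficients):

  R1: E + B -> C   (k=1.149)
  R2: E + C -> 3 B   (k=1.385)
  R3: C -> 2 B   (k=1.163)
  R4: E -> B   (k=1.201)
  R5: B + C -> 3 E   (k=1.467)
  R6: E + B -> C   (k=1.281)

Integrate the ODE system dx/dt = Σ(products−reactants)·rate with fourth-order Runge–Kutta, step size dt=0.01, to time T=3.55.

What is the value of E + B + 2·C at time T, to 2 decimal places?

Value at T = 78.14

Check how each reaction changes W = E + B + 2·C (weight of products minus weight of reactants):
R1: E + B -> C: (2·1) − (1·1 + 1·1) = 2 − 2 = 0
R2: E + C -> 3 B: (1·3) − (1·1 + 2·1) = 3 − 3 = 0
R3: C -> 2 B: (1·2) − (2·1) = 2 − 2 = 0
R4: E -> B: (1·1) − (1·1) = 1 − 1 = 0
R5: B + C -> 3 E: (1·3) − (1·1 + 2·1) = 3 − 3 = 0
R6: E + B -> C: (2·1) − (1·1 + 1·1) = 2 − 2 = 0
Every reaction leaves W unchanged, so W is conserved and no simulation is needed: W(T) = W(0) = 33.83 + 8.41 + 2·17.95 = 78.14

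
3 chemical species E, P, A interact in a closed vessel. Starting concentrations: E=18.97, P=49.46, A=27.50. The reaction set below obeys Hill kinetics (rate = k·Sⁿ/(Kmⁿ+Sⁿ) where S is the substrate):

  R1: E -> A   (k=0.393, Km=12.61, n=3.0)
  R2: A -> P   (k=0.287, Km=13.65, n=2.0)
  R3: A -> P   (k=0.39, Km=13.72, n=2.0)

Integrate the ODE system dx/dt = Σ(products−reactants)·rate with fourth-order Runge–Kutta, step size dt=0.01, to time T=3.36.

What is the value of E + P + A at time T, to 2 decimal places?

Value at T = 95.93

Check how each reaction changes W = E + P + A (weight of products minus weight of reactants):
R1: E -> A: (1·1) − (1·1) = 1 − 1 = 0
R2: A -> P: (1·1) − (1·1) = 1 − 1 = 0
R3: A -> P: (1·1) − (1·1) = 1 − 1 = 0
Every reaction leaves W unchanged, so W is conserved and no simulation is needed: W(T) = W(0) = 18.97 + 49.46 + 27.50 = 95.93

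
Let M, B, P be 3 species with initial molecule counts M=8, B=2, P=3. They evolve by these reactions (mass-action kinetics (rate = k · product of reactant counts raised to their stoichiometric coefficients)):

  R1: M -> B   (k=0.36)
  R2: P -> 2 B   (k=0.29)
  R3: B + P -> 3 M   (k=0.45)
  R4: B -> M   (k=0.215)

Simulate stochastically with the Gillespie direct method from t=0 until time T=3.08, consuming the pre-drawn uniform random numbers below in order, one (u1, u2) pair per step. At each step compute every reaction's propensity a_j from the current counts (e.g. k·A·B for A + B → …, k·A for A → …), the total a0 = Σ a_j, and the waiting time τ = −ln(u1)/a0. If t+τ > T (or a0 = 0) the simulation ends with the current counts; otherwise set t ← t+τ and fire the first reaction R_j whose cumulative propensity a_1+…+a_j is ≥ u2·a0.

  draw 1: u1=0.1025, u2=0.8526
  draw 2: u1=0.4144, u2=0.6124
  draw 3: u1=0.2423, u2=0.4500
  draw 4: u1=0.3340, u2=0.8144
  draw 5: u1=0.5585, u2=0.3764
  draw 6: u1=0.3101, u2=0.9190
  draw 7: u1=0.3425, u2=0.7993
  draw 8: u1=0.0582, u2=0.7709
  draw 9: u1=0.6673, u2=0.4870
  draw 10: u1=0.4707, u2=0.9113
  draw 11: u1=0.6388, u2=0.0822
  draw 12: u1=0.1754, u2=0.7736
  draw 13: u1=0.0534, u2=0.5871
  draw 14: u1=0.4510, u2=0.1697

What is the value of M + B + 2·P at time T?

Value at T = 16

Check how each reaction changes W = M + B + 2·P (weight of products minus weight of reactants):
R1: M -> B: (1·1) − (1·1) = 1 − 1 = 0
R2: P -> 2 B: (1·2) − (2·1) = 2 − 2 = 0
R3: B + P -> 3 M: (1·3) − (1·1 + 2·1) = 3 − 3 = 0
R4: B -> M: (1·1) − (1·1) = 1 − 1 = 0
Every reaction leaves W unchanged, so W is conserved and no simulation is needed: W(T) = W(0) = 8 + 2 + 2·3 = 16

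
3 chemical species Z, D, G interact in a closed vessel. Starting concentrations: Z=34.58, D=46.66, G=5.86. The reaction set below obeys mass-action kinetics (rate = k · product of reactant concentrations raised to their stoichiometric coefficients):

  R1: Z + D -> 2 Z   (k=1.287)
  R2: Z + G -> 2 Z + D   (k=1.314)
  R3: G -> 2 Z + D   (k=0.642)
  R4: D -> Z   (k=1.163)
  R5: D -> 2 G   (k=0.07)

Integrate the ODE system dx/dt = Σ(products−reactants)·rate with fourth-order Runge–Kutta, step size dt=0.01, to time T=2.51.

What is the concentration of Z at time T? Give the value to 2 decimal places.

Z at T = 93.15

RK4 with dt=0.01: 251 steps to T=2.51. Trajectory (selected grid times):
t=0.00: Z=34.58 D=46.66 G=5.86
t=0.28: Z=93.15 D=0.00 G=0.00
t=0.56: Z=93.15 D=0.00 G=0.00
t=0.84: Z=93.15 D=0.00 G=0.00
t=1.12: Z=93.15 D=0.00 G=0.00
t=1.39: Z=93.15 D=0.00 G=0.00
t=1.67: Z=93.15 D=0.00 G=0.00
t=1.95: Z=93.15 D=0.00 G=0.00
t=2.23: Z=93.15 D=0.00 G=0.00
t=2.51: Z=93.15 D=0.00 G=0.00
Read off Z at T=2.51: 93.15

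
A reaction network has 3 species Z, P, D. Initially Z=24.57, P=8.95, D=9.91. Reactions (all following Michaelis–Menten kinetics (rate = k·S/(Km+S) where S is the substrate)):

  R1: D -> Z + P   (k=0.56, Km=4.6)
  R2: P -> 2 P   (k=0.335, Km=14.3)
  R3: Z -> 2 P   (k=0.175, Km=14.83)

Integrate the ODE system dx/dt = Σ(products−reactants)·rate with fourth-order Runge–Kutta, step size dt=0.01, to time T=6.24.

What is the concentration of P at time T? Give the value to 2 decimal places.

P at T = 13.53

RK4 with dt=0.01: 624 steps to T=6.24. Trajectory (selected grid times):
t=0.00: Z=24.57 P=8.95 D=9.91
t=0.69: Z=24.76 P=9.45 D=9.65
t=1.39: Z=24.94 P=9.97 D=9.38
t=2.08: Z=25.13 P=10.47 D=9.12
t=2.77: Z=25.31 P=10.98 D=8.87
t=3.47: Z=25.49 P=11.49 D=8.61
t=4.16: Z=25.66 P=12.00 D=8.36
t=4.85: Z=25.83 P=12.51 D=8.11
t=5.55: Z=26.00 P=13.02 D=7.87
t=6.24: Z=26.17 P=13.53 D=7.62
Read off P at T=6.24: 13.53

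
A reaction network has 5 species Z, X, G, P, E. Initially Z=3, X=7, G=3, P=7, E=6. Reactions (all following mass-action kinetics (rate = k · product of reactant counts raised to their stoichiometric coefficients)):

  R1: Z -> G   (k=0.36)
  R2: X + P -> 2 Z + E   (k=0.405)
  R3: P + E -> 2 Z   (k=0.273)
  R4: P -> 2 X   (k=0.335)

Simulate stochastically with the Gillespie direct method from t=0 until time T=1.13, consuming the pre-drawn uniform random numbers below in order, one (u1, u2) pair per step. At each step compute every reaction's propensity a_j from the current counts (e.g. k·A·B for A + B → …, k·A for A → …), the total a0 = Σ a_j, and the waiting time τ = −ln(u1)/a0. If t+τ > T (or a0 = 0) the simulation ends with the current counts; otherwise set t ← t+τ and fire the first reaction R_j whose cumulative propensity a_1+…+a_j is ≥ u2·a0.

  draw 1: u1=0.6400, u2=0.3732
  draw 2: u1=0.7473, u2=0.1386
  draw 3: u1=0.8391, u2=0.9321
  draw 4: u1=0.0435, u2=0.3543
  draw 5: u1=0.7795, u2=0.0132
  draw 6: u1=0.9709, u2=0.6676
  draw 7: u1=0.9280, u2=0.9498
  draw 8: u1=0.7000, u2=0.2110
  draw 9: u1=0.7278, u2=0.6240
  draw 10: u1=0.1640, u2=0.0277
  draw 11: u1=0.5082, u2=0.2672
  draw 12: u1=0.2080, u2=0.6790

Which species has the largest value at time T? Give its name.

t=0.000: Z=3 X=7 G=3 P=7 E=6
Draw 1: a1=1.080, a2=19.845, a3=11.466, a4=2.345, a0=34.736; τ=−ln(0.6400)/34.736=0.013 → t=0.013; u2·a0=0.3732·34.736=12.963; a1=1.080 < 12.963 ≤ a1+a2=20.925 → R2 fires; Z=5 X=6 G=3 P=6 E=7
Draw 2: a1=1.800, a2=14.580, a3=11.466, a4=2.010, a0=29.856; τ=−ln(0.7473)/29.856=0.010 → t=0.023; u2·a0=0.1386·29.856=4.138; a1=1.800 < 4.138 ≤ a1+a2=16.380 → R2 fires; Z=7 X=5 G=3 P=5 E=8
Draw 3: a1=2.520, a2=10.125, a3=10.920, a4=1.675, a0=25.240; τ=−ln(0.8391)/25.240=0.007 → t=0.030; u2·a0=0.9321·25.240=23.526; a1+a2=12.645 < 23.526 ≤ a1+…+a3=23.565 → R3 fires; Z=9 X=5 G=3 P=4 E=7
Draw 4: a1=3.240, a2=8.100, a3=7.644, a4=1.340, a0=20.324; τ=−ln(0.0435)/20.324=0.154 → t=0.184; u2·a0=0.3543·20.324=7.201; a1=3.240 < 7.201 ≤ a1+a2=11.340 → R2 fires; Z=11 X=4 G=3 P=3 E=8
Draw 5: a1=3.960, a2=4.860, a3=6.552, a4=1.005, a0=16.377; τ=−ln(0.7795)/16.377=0.015 → t=0.199; u2·a0=0.0132·16.377=0.216 ≤ a1=3.960 → R1 fires; Z=10 X=4 G=4 P=3 E=8
Draw 6: a1=3.600, a2=4.860, a3=6.552, a4=1.005, a0=16.017; τ=−ln(0.9709)/16.017=0.002 → t=0.201; u2·a0=0.6676·16.017=10.693; a1+a2=8.460 < 10.693 ≤ a1+…+a3=15.012 → R3 fires; Z=12 X=4 G=4 P=2 E=7
Draw 7: a1=4.320, a2=3.240, a3=3.822, a4=0.670, a0=12.052; τ=−ln(0.9280)/12.052=0.006 → t=0.207; u2·a0=0.9498·12.052=11.447; a1+…+a3=11.382 < 11.447 ≤ a1+…+a4=12.052 → R4 fires; Z=12 X=6 G=4 P=1 E=7
Draw 8: a1=4.320, a2=2.430, a3=1.911, a4=0.335, a0=8.996; τ=−ln(0.7000)/8.996=0.040 → t=0.247; u2·a0=0.2110·8.996=1.898 ≤ a1=4.320 → R1 fires; Z=11 X=6 G=5 P=1 E=7
Draw 9: a1=3.960, a2=2.430, a3=1.911, a4=0.335, a0=8.636; τ=−ln(0.7278)/8.636=0.037 → t=0.283; u2·a0=0.6240·8.636=5.389; a1=3.960 < 5.389 ≤ a1+a2=6.390 → R2 fires; Z=13 X=5 G=5 P=0 E=8
Draw 10: a1=4.680, a2=0.000, a3=0.000, a4=0.000, a0=4.680; τ=−ln(0.1640)/4.680=0.386 → t=0.670; u2·a0=0.0277·4.680=0.130 ≤ a1=4.680 → R1 fires; Z=12 X=5 G=6 P=0 E=8
Draw 11: a1=4.320, a2=0.000, a3=0.000, a4=0.000, a0=4.320; τ=−ln(0.5082)/4.320=0.157 → t=0.826; u2·a0=0.2672·4.320=1.154 ≤ a1=4.320 → R1 fires; Z=11 X=5 G=7 P=0 E=8
Draw 12: a1=3.960, a2=0.000, a3=0.000, a4=0.000, a0=3.960; τ=−ln(0.2080)/3.960=0.397 → t=1.223 > T=1.13: stop.
At T=1.13: Z=11 X=5 G=7 P=0 E=8; the largest is Z.

Dominant species at T: Z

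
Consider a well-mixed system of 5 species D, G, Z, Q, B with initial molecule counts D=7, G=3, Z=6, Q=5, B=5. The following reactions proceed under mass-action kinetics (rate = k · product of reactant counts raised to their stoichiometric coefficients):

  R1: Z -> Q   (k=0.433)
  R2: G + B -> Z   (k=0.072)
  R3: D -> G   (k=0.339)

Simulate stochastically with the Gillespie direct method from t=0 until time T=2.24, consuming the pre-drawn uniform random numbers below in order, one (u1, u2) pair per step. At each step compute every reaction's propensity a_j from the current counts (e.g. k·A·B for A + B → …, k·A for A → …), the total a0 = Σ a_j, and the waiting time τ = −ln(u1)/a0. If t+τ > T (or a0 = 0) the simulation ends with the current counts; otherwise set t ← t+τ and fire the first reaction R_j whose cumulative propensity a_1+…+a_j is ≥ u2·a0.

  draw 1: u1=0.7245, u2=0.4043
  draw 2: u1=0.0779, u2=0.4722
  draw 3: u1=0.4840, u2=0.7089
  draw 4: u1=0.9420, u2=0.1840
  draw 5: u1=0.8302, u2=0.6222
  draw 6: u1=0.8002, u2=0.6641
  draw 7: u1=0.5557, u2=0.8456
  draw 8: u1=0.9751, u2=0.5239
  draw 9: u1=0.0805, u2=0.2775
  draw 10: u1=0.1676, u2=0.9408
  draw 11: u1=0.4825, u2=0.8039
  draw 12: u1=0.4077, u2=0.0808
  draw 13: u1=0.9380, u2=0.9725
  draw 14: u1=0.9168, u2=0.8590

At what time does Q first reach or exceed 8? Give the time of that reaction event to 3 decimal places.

Threshold first reached at t = 1.391

t=0.000: D=7 G=3 Z=6 Q=5 B=5
Draw 1: a1=2.598, a2=1.080, a3=2.373, a0=6.051; τ=−ln(0.7245)/6.051=0.053 → t=0.053; u2·a0=0.4043·6.051=2.446 ≤ a1=2.598 → R1 fires; D=7 G=3 Z=5 Q=6 B=5
Draw 2: a1=2.165, a2=1.080, a3=2.373, a0=5.618; τ=−ln(0.0779)/5.618=0.454 → t=0.508; u2·a0=0.4722·5.618=2.653; a1=2.165 < 2.653 ≤ a1+a2=3.245 → R2 fires; D=7 G=2 Z=6 Q=6 B=4
Draw 3: a1=2.598, a2=0.576, a3=2.373, a0=5.547; τ=−ln(0.4840)/5.547=0.131 → t=0.638; u2·a0=0.7089·5.547=3.932; a1+a2=3.174 < 3.932 ≤ a1+…+a3=5.547 → R3 fires; D=6 G=3 Z=6 Q=6 B=4
Draw 4: a1=2.598, a2=0.864, a3=2.034, a0=5.496; τ=−ln(0.9420)/5.496=0.011 → t=0.649; u2·a0=0.1840·5.496=1.011 ≤ a1=2.598 → R1 fires; D=6 G=3 Z=5 Q=7 B=4
Draw 5: a1=2.165, a2=0.864, a3=2.034, a0=5.063; τ=−ln(0.8302)/5.063=0.037 → t=0.686; u2·a0=0.6222·5.063=3.150; a1+a2=3.029 < 3.150 ≤ a1+…+a3=5.063 → R3 fires; D=5 G=4 Z=5 Q=7 B=4
Draw 6: a1=2.165, a2=1.152, a3=1.695, a0=5.012; τ=−ln(0.8002)/5.012=0.044 → t=0.730; u2·a0=0.6641·5.012=3.328; a1+a2=3.317 < 3.328 ≤ a1+…+a3=5.012 → R3 fires; D=4 G=5 Z=5 Q=7 B=4
Draw 7: a1=2.165, a2=1.440, a3=1.356, a0=4.961; τ=−ln(0.5557)/4.961=0.118 → t=0.849; u2·a0=0.8456·4.961=4.195; a1+a2=3.605 < 4.195 ≤ a1+…+a3=4.961 → R3 fires; D=3 G=6 Z=5 Q=7 B=4
Draw 8: a1=2.165, a2=1.728, a3=1.017, a0=4.910; τ=−ln(0.9751)/4.910=0.005 → t=0.854; u2·a0=0.5239·4.910=2.572; a1=2.165 < 2.572 ≤ a1+a2=3.893 → R2 fires; D=3 G=5 Z=6 Q=7 B=3
Draw 9: a1=2.598, a2=1.080, a3=1.017, a0=4.695; τ=−ln(0.0805)/4.695=0.537 → t=1.391; u2·a0=0.2775·4.695=1.303 ≤ a1=2.598 → R1 fires; D=3 G=5 Z=5 Q=8 B=3
Draw 10: a1=2.165, a2=1.080, a3=1.017, a0=4.262; τ=−ln(0.1676)/4.262=0.419 → t=1.810; u2·a0=0.9408·4.262=4.010; a1+a2=3.245 < 4.010 ≤ a1+…+a3=4.262 → R3 fires; D=2 G=6 Z=5 Q=8 B=3
Draw 11: a1=2.165, a2=1.296, a3=0.678, a0=4.139; τ=−ln(0.4825)/4.139=0.176 → t=1.986; u2·a0=0.8039·4.139=3.327; a1=2.165 < 3.327 ≤ a1+a2=3.461 → R2 fires; D=2 G=5 Z=6 Q=8 B=2
Draw 12: a1=2.598, a2=0.720, a3=0.678, a0=3.996; τ=−ln(0.4077)/3.996=0.225 → t=2.210; u2·a0=0.0808·3.996=0.323 ≤ a1=2.598 → R1 fires; D=2 G=5 Z=5 Q=9 B=2
Draw 13: a1=2.165, a2=0.720, a3=0.678, a0=3.563; τ=−ln(0.9380)/3.563=0.018 → t=2.228; u2·a0=0.9725·3.563=3.465; a1+a2=2.885 < 3.465 ≤ a1+…+a3=3.563 → R3 fires; D=1 G=6 Z=5 Q=9 B=2
Draw 14: a1=2.165, a2=0.864, a3=0.339, a0=3.368; τ=−ln(0.9168)/3.368=0.026 → t=2.254 > T=2.24: stop.
Q first becomes ≥ 8 when it reaches 8 at the event at t=1.391.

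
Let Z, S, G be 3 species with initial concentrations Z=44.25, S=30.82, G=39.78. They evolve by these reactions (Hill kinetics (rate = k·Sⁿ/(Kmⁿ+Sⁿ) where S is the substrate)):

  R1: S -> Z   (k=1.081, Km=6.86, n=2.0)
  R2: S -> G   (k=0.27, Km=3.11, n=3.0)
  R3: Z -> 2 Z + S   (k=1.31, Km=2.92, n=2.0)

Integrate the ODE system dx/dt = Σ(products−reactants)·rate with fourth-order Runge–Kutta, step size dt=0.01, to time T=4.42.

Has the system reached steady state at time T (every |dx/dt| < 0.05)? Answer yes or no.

Steady state at T: no

RK4 with dt=0.01: 442 steps to T=4.42. Trajectory (selected grid times):
t=0.00: Z=44.25 S=30.82 G=39.78
t=0.49: Z=45.39 S=30.82 G=39.91
t=0.98: Z=46.54 S=30.82 G=40.04
t=1.47: Z=47.68 S=30.83 G=40.18
t=1.96: Z=48.83 S=30.83 G=40.31
t=2.46: Z=49.99 S=30.83 G=40.44
t=2.95: Z=51.14 S=30.84 G=40.58
t=3.44: Z=52.28 S=30.84 G=40.71
t=3.93: Z=53.43 S=30.84 G=40.84
t=4.42: Z=54.57 S=30.85 G=40.97
Rates at T: R1=1.0301, R2=0.2697, R3=1.3063
dx/dt at T (Σ net stoichiometry × rate): Z=+2.3363, S=+0.0065, G=+0.2697
Largest |dx/dt| is |+2.3363| (Z) ≥ 0.05 → not steady.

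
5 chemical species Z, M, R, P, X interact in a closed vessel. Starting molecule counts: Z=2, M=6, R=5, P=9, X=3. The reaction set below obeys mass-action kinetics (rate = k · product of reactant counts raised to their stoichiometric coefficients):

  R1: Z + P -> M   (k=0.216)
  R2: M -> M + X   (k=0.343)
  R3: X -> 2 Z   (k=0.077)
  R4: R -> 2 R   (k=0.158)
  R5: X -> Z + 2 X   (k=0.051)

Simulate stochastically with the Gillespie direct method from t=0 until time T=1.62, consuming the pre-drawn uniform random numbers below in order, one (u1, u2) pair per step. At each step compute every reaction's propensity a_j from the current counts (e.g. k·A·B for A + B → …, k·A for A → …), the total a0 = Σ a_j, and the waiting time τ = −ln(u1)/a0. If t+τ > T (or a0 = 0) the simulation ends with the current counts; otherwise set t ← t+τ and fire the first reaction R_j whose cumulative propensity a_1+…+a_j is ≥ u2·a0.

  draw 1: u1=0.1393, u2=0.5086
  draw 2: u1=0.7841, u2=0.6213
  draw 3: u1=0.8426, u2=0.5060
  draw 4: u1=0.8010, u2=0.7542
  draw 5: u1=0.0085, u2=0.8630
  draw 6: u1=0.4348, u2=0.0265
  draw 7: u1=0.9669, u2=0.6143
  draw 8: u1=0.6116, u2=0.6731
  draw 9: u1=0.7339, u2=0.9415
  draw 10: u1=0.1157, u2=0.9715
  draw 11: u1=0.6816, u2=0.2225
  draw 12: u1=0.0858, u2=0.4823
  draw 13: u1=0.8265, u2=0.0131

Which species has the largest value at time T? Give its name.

Dominant species at T: M

t=0.000: Z=2 M=6 R=5 P=9 X=3
Draw 1: a1=3.888, a2=2.058, a3=0.231, a4=0.790, a5=0.153, a0=7.120; τ=−ln(0.1393)/7.120=0.277 → t=0.277; u2·a0=0.5086·7.120=3.621 ≤ a1=3.888 → R1 fires; Z=1 M=7 R=5 P=8 X=3
Draw 2: a1=1.728, a2=2.401, a3=0.231, a4=0.790, a5=0.153, a0=5.303; τ=−ln(0.7841)/5.303=0.046 → t=0.323; u2·a0=0.6213·5.303=3.295; a1=1.728 < 3.295 ≤ a1+a2=4.129 → R2 fires; Z=1 M=7 R=5 P=8 X=4
Draw 3: a1=1.728, a2=2.401, a3=0.308, a4=0.790, a5=0.204, a0=5.431; τ=−ln(0.8426)/5.431=0.032 → t=0.354; u2·a0=0.5060·5.431=2.748; a1=1.728 < 2.748 ≤ a1+a2=4.129 → R2 fires; Z=1 M=7 R=5 P=8 X=5
Draw 4: a1=1.728, a2=2.401, a3=0.385, a4=0.790, a5=0.255, a0=5.559; τ=−ln(0.8010)/5.559=0.040 → t=0.394; u2·a0=0.7542·5.559=4.193; a1+a2=4.129 < 4.193 ≤ a1+…+a3=4.514 → R3 fires; Z=3 M=7 R=5 P=8 X=4
Draw 5: a1=5.184, a2=2.401, a3=0.308, a4=0.790, a5=0.204, a0=8.887; τ=−ln(0.0085)/8.887=0.536 → t=0.931; u2·a0=0.8630·8.887=7.669; a1+a2=7.585 < 7.669 ≤ a1+…+a3=7.893 → R3 fires; Z=5 M=7 R=5 P=8 X=3
Draw 6: a1=8.640, a2=2.401, a3=0.231, a4=0.790, a5=0.153, a0=12.215; τ=−ln(0.4348)/12.215=0.068 → t=0.999; u2·a0=0.0265·12.215=0.324 ≤ a1=8.640 → R1 fires; Z=4 M=8 R=5 P=7 X=3
Draw 7: a1=6.048, a2=2.744, a3=0.231, a4=0.790, a5=0.153, a0=9.966; τ=−ln(0.9669)/9.966=0.003 → t=1.002; u2·a0=0.6143·9.966=6.122; a1=6.048 < 6.122 ≤ a1+a2=8.792 → R2 fires; Z=4 M=8 R=5 P=7 X=4
Draw 8: a1=6.048, a2=2.744, a3=0.308, a4=0.790, a5=0.204, a0=10.094; τ=−ln(0.6116)/10.094=0.049 → t=1.051; u2·a0=0.6731·10.094=6.794; a1=6.048 < 6.794 ≤ a1+a2=8.792 → R2 fires; Z=4 M=8 R=5 P=7 X=5
Draw 9: a1=6.048, a2=2.744, a3=0.385, a4=0.790, a5=0.255, a0=10.222; τ=−ln(0.7339)/10.222=0.030 → t=1.081; u2·a0=0.9415·10.222=9.624; a1+…+a3=9.177 < 9.624 ≤ a1+…+a4=9.967 → R4 fires; Z=4 M=8 R=6 P=7 X=5
Draw 10: a1=6.048, a2=2.744, a3=0.385, a4=0.948, a5=0.255, a0=10.380; τ=−ln(0.1157)/10.380=0.208 → t=1.289; u2·a0=0.9715·10.380=10.084; a1+…+a3=9.177 < 10.084 ≤ a1+…+a4=10.125 → R4 fires; Z=4 M=8 R=7 P=7 X=5
Draw 11: a1=6.048, a2=2.744, a3=0.385, a4=1.106, a5=0.255, a0=10.538; τ=−ln(0.6816)/10.538=0.036 → t=1.325; u2·a0=0.2225·10.538=2.345 ≤ a1=6.048 → R1 fires; Z=3 M=9 R=7 P=6 X=5
Draw 12: a1=3.888, a2=3.087, a3=0.385, a4=1.106, a5=0.255, a0=8.721; τ=−ln(0.0858)/8.721=0.282 → t=1.607; u2·a0=0.4823·8.721=4.206; a1=3.888 < 4.206 ≤ a1+a2=6.975 → R2 fires; Z=3 M=9 R=7 P=6 X=6
Draw 13: a1=3.888, a2=3.087, a3=0.462, a4=1.106, a5=0.306, a0=8.849; τ=−ln(0.8265)/8.849=0.022 → t=1.628 > T=1.62: stop.
At T=1.62: Z=3 M=9 R=7 P=6 X=6; the largest is M.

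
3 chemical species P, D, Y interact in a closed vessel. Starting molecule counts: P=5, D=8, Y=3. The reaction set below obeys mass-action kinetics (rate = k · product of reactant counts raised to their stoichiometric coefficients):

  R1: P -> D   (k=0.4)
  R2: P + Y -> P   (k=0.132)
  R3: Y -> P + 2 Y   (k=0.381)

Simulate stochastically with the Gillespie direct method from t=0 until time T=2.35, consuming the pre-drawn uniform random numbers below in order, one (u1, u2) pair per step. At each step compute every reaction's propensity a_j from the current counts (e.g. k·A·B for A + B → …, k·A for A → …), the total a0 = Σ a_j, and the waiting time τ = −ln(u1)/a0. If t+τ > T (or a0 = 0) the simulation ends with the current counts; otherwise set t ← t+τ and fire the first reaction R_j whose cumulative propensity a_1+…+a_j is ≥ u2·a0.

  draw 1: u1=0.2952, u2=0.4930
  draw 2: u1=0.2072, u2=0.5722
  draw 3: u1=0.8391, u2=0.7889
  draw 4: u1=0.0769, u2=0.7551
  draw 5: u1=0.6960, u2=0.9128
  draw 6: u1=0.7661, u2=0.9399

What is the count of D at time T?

t=0.000: P=5 D=8 Y=3
Draw 1: a1=2.000, a2=1.980, a3=1.143, a0=5.123; τ=−ln(0.2952)/5.123=0.238 → t=0.238; u2·a0=0.4930·5.123=2.526; a1=2.000 < 2.526 ≤ a1+a2=3.980 → R2 fires; P=5 D=8 Y=2
Draw 2: a1=2.000, a2=1.320, a3=0.762, a0=4.082; τ=−ln(0.2072)/4.082=0.386 → t=0.624; u2·a0=0.5722·4.082=2.336; a1=2.000 < 2.336 ≤ a1+a2=3.320 → R2 fires; P=5 D=8 Y=1
Draw 3: a1=2.000, a2=0.660, a3=0.381, a0=3.041; τ=−ln(0.8391)/3.041=0.058 → t=0.681; u2·a0=0.7889·3.041=2.399; a1=2.000 < 2.399 ≤ a1+a2=2.660 → R2 fires; P=5 D=8 Y=0
Draw 4: a1=2.000, a2=0.000, a3=0.000, a0=2.000; τ=−ln(0.0769)/2.000=1.283 → t=1.964; u2·a0=0.7551·2.000=1.510 ≤ a1=2.000 → R1 fires; P=4 D=9 Y=0
Draw 5: a1=1.600, a2=0.000, a3=0.000, a0=1.600; τ=−ln(0.6960)/1.600=0.227 → t=2.191; u2·a0=0.9128·1.600=1.460 ≤ a1=1.600 → R1 fires; P=3 D=10 Y=0
Draw 6: a1=1.200, a2=0.000, a3=0.000, a0=1.200; τ=−ln(0.7661)/1.200=0.222 → t=2.413 > T=2.35: stop.
Read off D at T=2.35: 10

D at T = 10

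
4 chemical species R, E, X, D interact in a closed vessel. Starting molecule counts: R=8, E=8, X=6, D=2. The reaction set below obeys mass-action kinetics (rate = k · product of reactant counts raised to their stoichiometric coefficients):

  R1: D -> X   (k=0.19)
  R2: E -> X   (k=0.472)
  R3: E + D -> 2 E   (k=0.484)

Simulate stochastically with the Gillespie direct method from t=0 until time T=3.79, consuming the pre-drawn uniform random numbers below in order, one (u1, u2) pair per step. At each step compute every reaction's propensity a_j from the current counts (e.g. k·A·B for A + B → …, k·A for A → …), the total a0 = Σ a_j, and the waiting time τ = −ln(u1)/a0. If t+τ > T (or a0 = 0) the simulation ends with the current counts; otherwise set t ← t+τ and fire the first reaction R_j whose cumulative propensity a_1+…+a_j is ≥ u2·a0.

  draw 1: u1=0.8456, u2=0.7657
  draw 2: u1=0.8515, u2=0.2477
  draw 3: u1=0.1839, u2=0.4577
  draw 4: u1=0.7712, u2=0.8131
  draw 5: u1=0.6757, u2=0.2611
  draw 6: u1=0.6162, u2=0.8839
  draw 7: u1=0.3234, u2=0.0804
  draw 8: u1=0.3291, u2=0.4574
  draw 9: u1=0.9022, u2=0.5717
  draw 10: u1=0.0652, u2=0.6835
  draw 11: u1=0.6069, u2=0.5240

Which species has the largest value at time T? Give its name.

t=0.000: R=8 E=8 X=6 D=2
Draw 1: a1=0.380, a2=3.776, a3=7.744, a0=11.900; τ=−ln(0.8456)/11.900=0.014 → t=0.014; u2·a0=0.7657·11.900=9.112; a1+a2=4.156 < 9.112 ≤ a1+…+a3=11.900 → R3 fires; R=8 E=9 X=6 D=1
Draw 2: a1=0.190, a2=4.248, a3=4.356, a0=8.794; τ=−ln(0.8515)/8.794=0.018 → t=0.032; u2·a0=0.2477·8.794=2.178; a1=0.190 < 2.178 ≤ a1+a2=4.438 → R2 fires; R=8 E=8 X=7 D=1
Draw 3: a1=0.190, a2=3.776, a3=3.872, a0=7.838; τ=−ln(0.1839)/7.838=0.216 → t=0.248; u2·a0=0.4577·7.838=3.587; a1=0.190 < 3.587 ≤ a1+a2=3.966 → R2 fires; R=8 E=7 X=8 D=1
Draw 4: a1=0.190, a2=3.304, a3=3.388, a0=6.882; τ=−ln(0.7712)/6.882=0.038 → t=0.286; u2·a0=0.8131·6.882=5.596; a1+a2=3.494 < 5.596 ≤ a1+…+a3=6.882 → R3 fires; R=8 E=8 X=8 D=0
Draw 5: a1=0.000, a2=3.776, a3=0.000, a0=3.776; τ=−ln(0.6757)/3.776=0.104 → t=0.390; u2·a0=0.2611·3.776=0.986; a1=0.000 < 0.986 ≤ a1+a2=3.776 → R2 fires; R=8 E=7 X=9 D=0
Draw 6: a1=0.000, a2=3.304, a3=0.000, a0=3.304; τ=−ln(0.6162)/3.304=0.147 → t=0.537; u2·a0=0.8839·3.304=2.920; a1=0.000 < 2.920 ≤ a1+a2=3.304 → R2 fires; R=8 E=6 X=10 D=0
Draw 7: a1=0.000, a2=2.832, a3=0.000, a0=2.832; τ=−ln(0.3234)/2.832=0.399 → t=0.935; u2·a0=0.0804·2.832=0.228; a1=0.000 < 0.228 ≤ a1+a2=2.832 → R2 fires; R=8 E=5 X=11 D=0
Draw 8: a1=0.000, a2=2.360, a3=0.000, a0=2.360; τ=−ln(0.3291)/2.360=0.471 → t=1.406; u2·a0=0.4574·2.360=1.079; a1=0.000 < 1.079 ≤ a1+a2=2.360 → R2 fires; R=8 E=4 X=12 D=0
Draw 9: a1=0.000, a2=1.888, a3=0.000, a0=1.888; τ=−ln(0.9022)/1.888=0.055 → t=1.461; u2·a0=0.5717·1.888=1.079; a1=0.000 < 1.079 ≤ a1+a2=1.888 → R2 fires; R=8 E=3 X=13 D=0
Draw 10: a1=0.000, a2=1.416, a3=0.000, a0=1.416; τ=−ln(0.0652)/1.416=1.928 → t=3.389; u2·a0=0.6835·1.416=0.968; a1=0.000 < 0.968 ≤ a1+a2=1.416 → R2 fires; R=8 E=2 X=14 D=0
Draw 11: a1=0.000, a2=0.944, a3=0.000, a0=0.944; τ=−ln(0.6069)/0.944=0.529 → t=3.918 > T=3.79: stop.
At T=3.79: R=8 E=2 X=14 D=0; the largest is X.

Dominant species at T: X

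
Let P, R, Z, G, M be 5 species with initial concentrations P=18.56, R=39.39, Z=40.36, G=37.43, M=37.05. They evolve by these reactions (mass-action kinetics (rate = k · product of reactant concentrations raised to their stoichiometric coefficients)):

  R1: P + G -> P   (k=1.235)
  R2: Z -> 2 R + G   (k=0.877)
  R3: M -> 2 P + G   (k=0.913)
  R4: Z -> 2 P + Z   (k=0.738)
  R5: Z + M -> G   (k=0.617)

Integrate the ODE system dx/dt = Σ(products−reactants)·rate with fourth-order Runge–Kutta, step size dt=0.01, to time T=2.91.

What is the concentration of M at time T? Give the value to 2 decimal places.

RK4 with dt=0.01: 291 steps to T=2.91. Trajectory (selected grid times):
t=0.00: P=18.56 R=39.39 Z=40.36 G=37.43 M=37.05
t=0.32: P=29.38 R=46.05 Z=5.24 G=0.52 M=2.66
t=0.65: P=32.18 R=48.26 Z=2.85 G=0.13 M=0.90
t=0.97: P=33.64 R=49.57 Z=1.91 G=0.06 M=0.43
t=1.29: P=34.59 R=50.47 Z=1.35 G=0.04 M=0.23
t=1.62: P=35.26 R=51.14 Z=0.98 G=0.03 M=0.14
t=1.94: P=35.72 R=51.61 Z=0.72 G=0.02 M=0.09
t=2.26: P=36.05 R=51.96 Z=0.54 G=0.01 M=0.06
t=2.59: P=36.31 R=52.23 Z=0.40 G=0.01 M=0.04
t=2.91: P=36.49 R=52.42 Z=0.30 G=0.01 M=0.03
Read off M at T=2.91: 0.03

M at T = 0.03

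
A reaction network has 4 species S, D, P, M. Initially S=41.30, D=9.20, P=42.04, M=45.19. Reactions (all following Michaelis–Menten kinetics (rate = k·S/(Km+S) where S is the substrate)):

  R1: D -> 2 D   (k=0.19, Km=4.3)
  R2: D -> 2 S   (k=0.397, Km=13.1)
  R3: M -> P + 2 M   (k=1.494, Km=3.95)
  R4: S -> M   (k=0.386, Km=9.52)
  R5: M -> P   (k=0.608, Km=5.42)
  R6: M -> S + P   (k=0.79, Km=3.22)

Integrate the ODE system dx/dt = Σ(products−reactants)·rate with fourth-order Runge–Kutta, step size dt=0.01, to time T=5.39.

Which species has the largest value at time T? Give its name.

RK4 with dt=0.01: 539 steps to T=5.39. Trajectory (selected grid times):
t=0.00: S=41.30 D=9.20 P=42.04 M=45.19
t=0.60: S=41.75 D=9.18 P=43.63 M=45.43
t=1.20: S=42.20 D=9.16 P=45.23 M=45.68
t=1.80: S=42.65 D=9.14 P=46.82 M=45.92
t=2.40: S=43.10 D=9.12 P=48.42 M=46.17
t=2.99: S=43.54 D=9.10 P=49.98 M=46.41
t=3.59: S=43.99 D=9.08 P=51.58 M=46.66
t=4.19: S=44.44 D=9.06 P=53.18 M=46.91
t=4.79: S=44.88 D=9.04 P=54.78 M=47.15
t=5.39: S=45.33 D=9.02 P=56.37 M=47.40
At T=5.39: S=45.33 D=9.02 P=56.37 M=47.40; the largest is P.

Dominant species at T: P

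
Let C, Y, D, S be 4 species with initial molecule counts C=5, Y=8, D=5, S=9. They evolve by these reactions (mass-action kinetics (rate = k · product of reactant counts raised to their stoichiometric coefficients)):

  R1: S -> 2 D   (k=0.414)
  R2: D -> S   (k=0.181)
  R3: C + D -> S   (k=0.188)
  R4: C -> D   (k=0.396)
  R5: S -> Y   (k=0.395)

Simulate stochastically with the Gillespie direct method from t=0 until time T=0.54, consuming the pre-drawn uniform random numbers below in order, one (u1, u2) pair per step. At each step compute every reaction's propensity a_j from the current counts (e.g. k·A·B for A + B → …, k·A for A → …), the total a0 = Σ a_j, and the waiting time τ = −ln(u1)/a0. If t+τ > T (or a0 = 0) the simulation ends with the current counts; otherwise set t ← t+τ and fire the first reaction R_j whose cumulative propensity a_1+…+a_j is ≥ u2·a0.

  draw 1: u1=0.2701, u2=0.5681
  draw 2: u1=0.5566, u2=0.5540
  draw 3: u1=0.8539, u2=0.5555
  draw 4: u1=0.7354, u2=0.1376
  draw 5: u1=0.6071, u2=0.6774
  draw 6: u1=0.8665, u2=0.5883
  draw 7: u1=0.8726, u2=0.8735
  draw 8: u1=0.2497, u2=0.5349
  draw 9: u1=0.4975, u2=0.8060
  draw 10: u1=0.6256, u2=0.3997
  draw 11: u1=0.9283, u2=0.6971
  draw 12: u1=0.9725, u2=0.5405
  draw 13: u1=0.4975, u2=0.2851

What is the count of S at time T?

S at T = 8

t=0.000: C=5 Y=8 D=5 S=9
Draw 1: a1=3.726, a2=0.905, a3=4.700, a4=1.980, a5=3.555, a0=14.866; τ=−ln(0.2701)/14.866=0.088 → t=0.088; u2·a0=0.5681·14.866=8.445; a1+a2=4.631 < 8.445 ≤ a1+…+a3=9.331 → R3 fires; C=4 Y=8 D=4 S=10
Draw 2: a1=4.140, a2=0.724, a3=3.008, a4=1.584, a5=3.950, a0=13.406; τ=−ln(0.5566)/13.406=0.044 → t=0.132; u2·a0=0.5540·13.406=7.427; a1+a2=4.864 < 7.427 ≤ a1+…+a3=7.872 → R3 fires; C=3 Y=8 D=3 S=11
Draw 3: a1=4.554, a2=0.543, a3=1.692, a4=1.188, a5=4.345, a0=12.322; τ=−ln(0.8539)/12.322=0.013 → t=0.145; u2·a0=0.5555·12.322=6.845; a1+…+a3=6.789 < 6.845 ≤ a1+…+a4=7.977 → R4 fires; C=2 Y=8 D=4 S=11
Draw 4: a1=4.554, a2=0.724, a3=1.504, a4=0.792, a5=4.345, a0=11.919; τ=−ln(0.7354)/11.919=0.026 → t=0.170; u2·a0=0.1376·11.919=1.640 ≤ a1=4.554 → R1 fires; C=2 Y=8 D=6 S=10
Draw 5: a1=4.140, a2=1.086, a3=2.256, a4=0.792, a5=3.950, a0=12.224; τ=−ln(0.6071)/12.224=0.041 → t=0.211; u2·a0=0.6774·12.224=8.281; a1+…+a4=8.274 < 8.281 ≤ a1+…+a5=12.224 → R5 fires; C=2 Y=9 D=6 S=9
Draw 6: a1=3.726, a2=1.086, a3=2.256, a4=0.792, a5=3.555, a0=11.415; τ=−ln(0.8665)/11.415=0.013 → t=0.224; u2·a0=0.5883·11.415=6.715; a1+a2=4.812 < 6.715 ≤ a1+…+a3=7.068 → R3 fires; C=1 Y=9 D=5 S=10
Draw 7: a1=4.140, a2=0.905, a3=0.940, a4=0.396, a5=3.950, a0=10.331; τ=−ln(0.8726)/10.331=0.013 → t=0.237; u2·a0=0.8735·10.331=9.024; a1+…+a4=6.381 < 9.024 ≤ a1+…+a5=10.331 → R5 fires; C=1 Y=10 D=5 S=9
Draw 8: a1=3.726, a2=0.905, a3=0.940, a4=0.396, a5=3.555, a0=9.522; τ=−ln(0.2497)/9.522=0.146 → t=0.383; u2·a0=0.5349·9.522=5.093; a1+a2=4.631 < 5.093 ≤ a1+…+a3=5.571 → R3 fires; C=0 Y=10 D=4 S=10
Draw 9: a1=4.140, a2=0.724, a3=0.000, a4=0.000, a5=3.950, a0=8.814; τ=−ln(0.4975)/8.814=0.079 → t=0.462; u2·a0=0.8060·8.814=7.104; a1+…+a4=4.864 < 7.104 ≤ a1+…+a5=8.814 → R5 fires; C=0 Y=11 D=4 S=9
Draw 10: a1=3.726, a2=0.724, a3=0.000, a4=0.000, a5=3.555, a0=8.005; τ=−ln(0.6256)/8.005=0.059 → t=0.520; u2·a0=0.3997·8.005=3.200 ≤ a1=3.726 → R1 fires; C=0 Y=11 D=6 S=8
Draw 11: a1=3.312, a2=1.086, a3=0.000, a4=0.000, a5=3.160, a0=7.558; τ=−ln(0.9283)/7.558=0.010 → t=0.530; u2·a0=0.6971·7.558=5.269; a1+…+a4=4.398 < 5.269 ≤ a1+…+a5=7.558 → R5 fires; C=0 Y=12 D=6 S=7
Draw 12: a1=2.898, a2=1.086, a3=0.000, a4=0.000, a5=2.765, a0=6.749; τ=−ln(0.9725)/6.749=0.004 → t=0.534; u2·a0=0.5405·6.749=3.648; a1=2.898 < 3.648 ≤ a1+a2=3.984 → R2 fires; C=0 Y=12 D=5 S=8
Draw 13: a1=3.312, a2=0.905, a3=0.000, a4=0.000, a5=3.160, a0=7.377; τ=−ln(0.4975)/7.377=0.095 → t=0.629 > T=0.54: stop.
Read off S at T=0.54: 8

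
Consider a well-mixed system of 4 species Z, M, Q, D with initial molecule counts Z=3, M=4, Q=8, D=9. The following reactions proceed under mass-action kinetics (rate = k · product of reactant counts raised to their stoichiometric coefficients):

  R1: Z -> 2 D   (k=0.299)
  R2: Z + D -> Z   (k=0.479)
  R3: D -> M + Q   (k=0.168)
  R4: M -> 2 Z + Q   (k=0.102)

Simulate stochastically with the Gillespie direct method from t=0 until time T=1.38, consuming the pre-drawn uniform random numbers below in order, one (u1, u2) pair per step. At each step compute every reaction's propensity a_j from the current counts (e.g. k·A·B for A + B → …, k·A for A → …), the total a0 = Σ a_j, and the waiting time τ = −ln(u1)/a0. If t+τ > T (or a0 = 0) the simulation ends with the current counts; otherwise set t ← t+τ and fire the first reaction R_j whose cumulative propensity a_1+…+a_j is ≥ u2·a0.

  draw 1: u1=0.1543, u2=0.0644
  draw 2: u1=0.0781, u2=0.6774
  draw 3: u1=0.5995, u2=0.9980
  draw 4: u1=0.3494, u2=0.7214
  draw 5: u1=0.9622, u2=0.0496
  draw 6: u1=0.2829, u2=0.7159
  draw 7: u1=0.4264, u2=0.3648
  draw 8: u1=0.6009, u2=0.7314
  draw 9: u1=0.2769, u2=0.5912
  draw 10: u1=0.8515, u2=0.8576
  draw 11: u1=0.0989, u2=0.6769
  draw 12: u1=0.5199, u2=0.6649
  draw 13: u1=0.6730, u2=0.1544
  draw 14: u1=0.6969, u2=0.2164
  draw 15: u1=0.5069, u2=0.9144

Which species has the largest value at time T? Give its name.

Dominant species at T: Q

t=0.000: Z=3 M=4 Q=8 D=9
Draw 1: a1=0.897, a2=12.933, a3=1.512, a4=0.408, a0=15.750; τ=−ln(0.1543)/15.750=0.119 → t=0.119; u2·a0=0.0644·15.750=1.014; a1=0.897 < 1.014 ≤ a1+a2=13.830 → R2 fires; Z=3 M=4 Q=8 D=8
Draw 2: a1=0.897, a2=11.496, a3=1.344, a4=0.408, a0=14.145; τ=−ln(0.0781)/14.145=0.180 → t=0.299; u2·a0=0.6774·14.145=9.582; a1=0.897 < 9.582 ≤ a1+a2=12.393 → R2 fires; Z=3 M=4 Q=8 D=7
Draw 3: a1=0.897, a2=10.059, a3=1.176, a4=0.408, a0=12.540; τ=−ln(0.5995)/12.540=0.041 → t=0.340; u2·a0=0.9980·12.540=12.515; a1+…+a3=12.132 < 12.515 ≤ a1+…+a4=12.540 → R4 fires; Z=5 M=3 Q=9 D=7
Draw 4: a1=1.495, a2=16.765, a3=1.176, a4=0.306, a0=19.742; τ=−ln(0.3494)/19.742=0.053 → t=0.393; u2·a0=0.7214·19.742=14.242; a1=1.495 < 14.242 ≤ a1+a2=18.260 → R2 fires; Z=5 M=3 Q=9 D=6
Draw 5: a1=1.495, a2=14.370, a3=1.008, a4=0.306, a0=17.179; τ=−ln(0.9622)/17.179=0.002 → t=0.395; u2·a0=0.0496·17.179=0.852 ≤ a1=1.495 → R1 fires; Z=4 M=3 Q=9 D=8
Draw 6: a1=1.196, a2=15.328, a3=1.344, a4=0.306, a0=18.174; τ=−ln(0.2829)/18.174=0.069 → t=0.465; u2·a0=0.7159·18.174=13.011; a1=1.196 < 13.011 ≤ a1+a2=16.524 → R2 fires; Z=4 M=3 Q=9 D=7
Draw 7: a1=1.196, a2=13.412, a3=1.176, a4=0.306, a0=16.090; τ=−ln(0.4264)/16.090=0.053 → t=0.518; u2·a0=0.3648·16.090=5.870; a1=1.196 < 5.870 ≤ a1+a2=14.608 → R2 fires; Z=4 M=3 Q=9 D=6
Draw 8: a1=1.196, a2=11.496, a3=1.008, a4=0.306, a0=14.006; τ=−ln(0.6009)/14.006=0.036 → t=0.554; u2·a0=0.7314·14.006=10.244; a1=1.196 < 10.244 ≤ a1+a2=12.692 → R2 fires; Z=4 M=3 Q=9 D=5
Draw 9: a1=1.196, a2=9.580, a3=0.840, a4=0.306, a0=11.922; τ=−ln(0.2769)/11.922=0.108 → t=0.662; u2·a0=0.5912·11.922=7.048; a1=1.196 < 7.048 ≤ a1+a2=10.776 → R2 fires; Z=4 M=3 Q=9 D=4
Draw 10: a1=1.196, a2=7.664, a3=0.672, a4=0.306, a0=9.838; τ=−ln(0.8515)/9.838=0.016 → t=0.678; u2·a0=0.8576·9.838=8.437; a1=1.196 < 8.437 ≤ a1+a2=8.860 → R2 fires; Z=4 M=3 Q=9 D=3
Draw 11: a1=1.196, a2=5.748, a3=0.504, a4=0.306, a0=7.754; τ=−ln(0.0989)/7.754=0.298 → t=0.976; u2·a0=0.6769·7.754=5.249; a1=1.196 < 5.249 ≤ a1+a2=6.944 → R2 fires; Z=4 M=3 Q=9 D=2
Draw 12: a1=1.196, a2=3.832, a3=0.336, a4=0.306, a0=5.670; τ=−ln(0.5199)/5.670=0.115 → t=1.092; u2·a0=0.6649·5.670=3.770; a1=1.196 < 3.770 ≤ a1+a2=5.028 → R2 fires; Z=4 M=3 Q=9 D=1
Draw 13: a1=1.196, a2=1.916, a3=0.168, a4=0.306, a0=3.586; τ=−ln(0.6730)/3.586=0.110 → t=1.202; u2·a0=0.1544·3.586=0.554 ≤ a1=1.196 → R1 fires; Z=3 M=3 Q=9 D=3
Draw 14: a1=0.897, a2=4.311, a3=0.504, a4=0.306, a0=6.018; τ=−ln(0.6969)/6.018=0.060 → t=1.262; u2·a0=0.2164·6.018=1.302; a1=0.897 < 1.302 ≤ a1+a2=5.208 → R2 fires; Z=3 M=3 Q=9 D=2
Draw 15: a1=0.897, a2=2.874, a3=0.336, a4=0.306, a0=4.413; τ=−ln(0.5069)/4.413=0.154 → t=1.416 > T=1.38: stop.
At T=1.38: Z=3 M=3 Q=9 D=2; the largest is Q.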